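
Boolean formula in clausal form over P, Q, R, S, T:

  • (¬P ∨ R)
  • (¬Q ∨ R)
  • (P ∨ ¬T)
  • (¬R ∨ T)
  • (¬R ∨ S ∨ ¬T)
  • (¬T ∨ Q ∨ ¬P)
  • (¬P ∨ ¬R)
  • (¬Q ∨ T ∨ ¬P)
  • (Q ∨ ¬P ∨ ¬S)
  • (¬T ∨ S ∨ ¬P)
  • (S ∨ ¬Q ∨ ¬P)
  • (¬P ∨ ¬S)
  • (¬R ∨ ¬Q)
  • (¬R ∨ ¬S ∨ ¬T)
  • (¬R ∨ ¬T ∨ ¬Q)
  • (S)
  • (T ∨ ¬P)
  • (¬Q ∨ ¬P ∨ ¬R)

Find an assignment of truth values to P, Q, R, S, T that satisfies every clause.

The clause (S) is unit: S must be True.
The clause (¬P) is unit: P must be False.
The clause (¬T) is unit: T must be False.
(¬R) is a unit clause, so R = False.
(¬Q) is a unit clause, so Q = False.
Every clause has at least one true literal under this assignment.

P = False  Q = False  R = False  S = True  T = False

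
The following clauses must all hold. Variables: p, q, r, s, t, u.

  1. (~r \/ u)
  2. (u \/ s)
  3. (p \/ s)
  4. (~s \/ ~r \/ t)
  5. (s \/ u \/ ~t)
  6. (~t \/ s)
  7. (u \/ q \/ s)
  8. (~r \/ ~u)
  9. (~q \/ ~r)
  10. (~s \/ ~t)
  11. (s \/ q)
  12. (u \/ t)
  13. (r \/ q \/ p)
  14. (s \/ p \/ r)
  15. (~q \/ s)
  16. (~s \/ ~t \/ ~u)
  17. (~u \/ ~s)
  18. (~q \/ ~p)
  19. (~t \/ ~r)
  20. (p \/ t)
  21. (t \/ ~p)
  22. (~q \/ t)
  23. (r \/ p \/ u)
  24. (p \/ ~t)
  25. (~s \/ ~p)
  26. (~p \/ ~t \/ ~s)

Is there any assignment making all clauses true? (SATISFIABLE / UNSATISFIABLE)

UNSATISFIABLE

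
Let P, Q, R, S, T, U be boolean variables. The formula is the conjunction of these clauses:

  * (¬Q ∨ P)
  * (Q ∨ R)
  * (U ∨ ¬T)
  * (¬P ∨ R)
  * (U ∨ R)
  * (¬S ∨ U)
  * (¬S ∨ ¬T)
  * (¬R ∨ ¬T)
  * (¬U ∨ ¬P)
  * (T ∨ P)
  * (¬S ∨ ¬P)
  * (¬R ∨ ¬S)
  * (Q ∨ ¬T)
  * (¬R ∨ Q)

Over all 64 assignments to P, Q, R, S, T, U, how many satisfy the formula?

Satisfying assignments:
  P=1 Q=1 R=1 S=0 T=0 U=0
That's 1 in total.

1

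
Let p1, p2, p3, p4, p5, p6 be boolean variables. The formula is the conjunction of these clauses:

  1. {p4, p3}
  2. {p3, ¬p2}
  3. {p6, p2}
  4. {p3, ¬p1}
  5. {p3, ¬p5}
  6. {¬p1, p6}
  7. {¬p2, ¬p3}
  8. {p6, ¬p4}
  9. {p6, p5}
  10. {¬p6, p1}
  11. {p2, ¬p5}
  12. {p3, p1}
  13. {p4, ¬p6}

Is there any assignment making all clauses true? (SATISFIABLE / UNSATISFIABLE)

SATISFIABLE

Set p1 = True and propagate.
  then p3 is forced to True.
  then p6 is forced to True.
  then p2 is forced to False.
  then p5 is forced to False.
  then p4 is forced to True.
So p1 = T, p2 = F, p3 = T, p4 = T, p5 = F, p6 = T is a satisfying assignment.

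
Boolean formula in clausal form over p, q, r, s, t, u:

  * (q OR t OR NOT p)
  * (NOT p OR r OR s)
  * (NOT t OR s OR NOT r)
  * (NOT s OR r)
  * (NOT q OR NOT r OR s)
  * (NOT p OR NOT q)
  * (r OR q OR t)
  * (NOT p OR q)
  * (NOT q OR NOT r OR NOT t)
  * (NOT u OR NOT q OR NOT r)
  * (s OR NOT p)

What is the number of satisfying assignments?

13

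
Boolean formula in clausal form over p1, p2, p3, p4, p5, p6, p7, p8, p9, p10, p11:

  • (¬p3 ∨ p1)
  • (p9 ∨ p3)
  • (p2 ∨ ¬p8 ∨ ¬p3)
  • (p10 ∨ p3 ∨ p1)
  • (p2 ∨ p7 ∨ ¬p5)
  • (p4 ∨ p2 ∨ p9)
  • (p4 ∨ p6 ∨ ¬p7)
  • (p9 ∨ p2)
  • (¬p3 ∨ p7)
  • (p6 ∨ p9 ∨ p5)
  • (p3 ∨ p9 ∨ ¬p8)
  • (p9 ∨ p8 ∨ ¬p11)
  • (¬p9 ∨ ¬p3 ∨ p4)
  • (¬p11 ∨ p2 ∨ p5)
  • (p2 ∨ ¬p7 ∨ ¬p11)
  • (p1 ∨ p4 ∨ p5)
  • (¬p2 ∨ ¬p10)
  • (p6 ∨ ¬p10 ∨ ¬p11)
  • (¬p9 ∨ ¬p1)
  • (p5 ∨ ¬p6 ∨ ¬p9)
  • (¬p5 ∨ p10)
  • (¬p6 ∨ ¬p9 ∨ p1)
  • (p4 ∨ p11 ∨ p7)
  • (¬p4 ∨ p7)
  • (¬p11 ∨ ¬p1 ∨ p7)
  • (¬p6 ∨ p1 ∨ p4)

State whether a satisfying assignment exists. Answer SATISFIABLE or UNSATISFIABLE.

SATISFIABLE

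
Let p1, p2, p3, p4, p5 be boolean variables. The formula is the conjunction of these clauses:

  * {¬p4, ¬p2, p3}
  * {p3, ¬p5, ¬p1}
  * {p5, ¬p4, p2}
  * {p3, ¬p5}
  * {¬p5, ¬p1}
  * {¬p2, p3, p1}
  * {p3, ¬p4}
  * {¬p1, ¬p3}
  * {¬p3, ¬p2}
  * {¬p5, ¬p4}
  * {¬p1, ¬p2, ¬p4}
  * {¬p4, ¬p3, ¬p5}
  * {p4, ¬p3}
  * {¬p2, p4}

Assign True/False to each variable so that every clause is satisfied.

p1=F  p2=F  p3=F  p4=F  p5=F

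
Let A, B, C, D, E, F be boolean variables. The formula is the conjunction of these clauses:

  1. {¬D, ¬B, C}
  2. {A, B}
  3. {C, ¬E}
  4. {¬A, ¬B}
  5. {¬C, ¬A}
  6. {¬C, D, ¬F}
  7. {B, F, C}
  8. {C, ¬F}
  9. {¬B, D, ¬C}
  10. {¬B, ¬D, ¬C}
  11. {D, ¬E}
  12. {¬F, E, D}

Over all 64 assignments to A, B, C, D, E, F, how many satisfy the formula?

1

The models are:
  A=F B=T C=F D=F E=F F=F
Count: 1.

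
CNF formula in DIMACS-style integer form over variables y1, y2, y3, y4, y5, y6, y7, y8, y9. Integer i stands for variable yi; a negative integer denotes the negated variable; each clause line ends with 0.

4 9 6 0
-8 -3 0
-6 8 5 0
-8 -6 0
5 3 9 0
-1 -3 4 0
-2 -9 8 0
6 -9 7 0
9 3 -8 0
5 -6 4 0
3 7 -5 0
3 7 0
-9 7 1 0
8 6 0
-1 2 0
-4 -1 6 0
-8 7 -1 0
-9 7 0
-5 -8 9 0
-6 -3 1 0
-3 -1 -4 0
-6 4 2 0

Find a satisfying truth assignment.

y1=F, y2=T, y3=F, y4=F, y5=F, y6=F, y7=T, y8=T, y9=T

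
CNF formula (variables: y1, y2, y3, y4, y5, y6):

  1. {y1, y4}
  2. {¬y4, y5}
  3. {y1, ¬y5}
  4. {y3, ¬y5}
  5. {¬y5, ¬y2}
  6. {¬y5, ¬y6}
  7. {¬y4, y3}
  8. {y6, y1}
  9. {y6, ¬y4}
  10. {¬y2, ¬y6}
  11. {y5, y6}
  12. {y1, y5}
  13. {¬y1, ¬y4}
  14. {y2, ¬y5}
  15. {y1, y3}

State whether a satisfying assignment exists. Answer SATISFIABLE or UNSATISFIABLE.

y3 occurs only positively in the remaining clauses — set y3 = True.
Try y1 = True.
  then y4 is forced to False.
The remaining clauses are satisfied by y2 = False, y5 = False, y6 = True.
Every clause has at least one true literal under this assignment.
So y1=1, y2=0, y3=1, y4=0, y5=0, y6=1 is a satisfying assignment.

SATISFIABLE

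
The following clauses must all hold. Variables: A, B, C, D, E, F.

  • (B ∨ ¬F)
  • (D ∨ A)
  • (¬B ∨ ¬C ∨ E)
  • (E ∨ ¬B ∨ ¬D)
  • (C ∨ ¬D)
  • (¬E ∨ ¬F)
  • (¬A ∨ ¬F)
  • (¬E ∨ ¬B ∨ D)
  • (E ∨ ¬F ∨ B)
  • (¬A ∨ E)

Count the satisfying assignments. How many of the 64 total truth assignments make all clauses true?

7

Satisfying assignments:
  A=0 B=0 C=1 D=1 E=0 F=0
  A=0 B=0 C=1 D=1 E=1 F=0
  A=0 B=1 C=1 D=1 E=1 F=0
  A=1 B=0 C=0 D=0 E=1 F=0
  A=1 B=0 C=1 D=0 E=1 F=0
  A=1 B=0 C=1 D=1 E=1 F=0
  A=1 B=1 C=1 D=1 E=1 F=0
Count: 7.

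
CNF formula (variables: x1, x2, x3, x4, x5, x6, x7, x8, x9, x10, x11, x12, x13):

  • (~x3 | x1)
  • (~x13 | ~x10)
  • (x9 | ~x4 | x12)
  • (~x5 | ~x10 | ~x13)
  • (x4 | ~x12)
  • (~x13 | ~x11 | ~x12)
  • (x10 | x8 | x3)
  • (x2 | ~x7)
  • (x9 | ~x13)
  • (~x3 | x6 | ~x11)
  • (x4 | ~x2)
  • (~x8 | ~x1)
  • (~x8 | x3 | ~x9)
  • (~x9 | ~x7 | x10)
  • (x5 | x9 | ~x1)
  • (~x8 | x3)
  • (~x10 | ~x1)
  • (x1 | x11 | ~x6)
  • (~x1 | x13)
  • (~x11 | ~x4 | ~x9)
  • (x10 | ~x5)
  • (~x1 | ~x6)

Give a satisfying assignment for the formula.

x1=F  x2=T  x3=F  x4=T  x5=T  x6=F  x7=T  x8=F  x9=F  x10=T  x11=F  x12=T  x13=F

Set x1 = False and propagate.
  then x3 is forced to False.
  then x8 is forced to False.
  then x10 is forced to True.
  then x13 is forced to False.
The remaining clauses are satisfied by x2 = True, x4 = True, x5 = True, x6 = False, x7 = True, x9 = False, x11 = False, x12 = True.
Every clause has at least one true literal under this assignment.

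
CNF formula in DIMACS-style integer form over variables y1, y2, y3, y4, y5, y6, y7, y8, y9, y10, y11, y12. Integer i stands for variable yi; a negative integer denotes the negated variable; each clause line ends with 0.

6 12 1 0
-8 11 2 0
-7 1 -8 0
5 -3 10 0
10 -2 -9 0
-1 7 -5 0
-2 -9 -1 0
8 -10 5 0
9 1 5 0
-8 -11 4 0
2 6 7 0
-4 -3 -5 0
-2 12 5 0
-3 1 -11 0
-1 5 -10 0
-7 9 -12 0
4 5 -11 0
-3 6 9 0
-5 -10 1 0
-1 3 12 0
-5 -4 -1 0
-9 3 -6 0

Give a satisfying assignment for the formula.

y1=True, y2=False, y3=False, y4=False, y5=False, y6=False, y7=True, y8=False, y9=True, y10=False, y11=False, y12=True

Check each clause:
  1. (y6 \/ y1 \/ y12) — y1 is true.
  2. (y11 \/ ~y8 \/ y2) — ~y8 is true.
  3. (y1 \/ ~y8 \/ ~y7) — ~y8 is true.
  4. (~y3 \/ y5 \/ y10) — ~y3 is true.
  5. (y10 \/ ~y2 \/ ~y9) — ~y2 is true.
  6. (y7 \/ ~y1 \/ ~y5) — ~y5 is true.
  7. (~y9 \/ ~y2 \/ ~y1) — ~y2 is true.
  8. (y5 \/ y8 \/ ~y10) — ~y10 is true.
  9. (y1 \/ y9 \/ y5) — y1 is true.
  10. (~y11 \/ y4 \/ ~y8) — ~y8 is true.
  11. (y7 \/ y2 \/ y6) — y7 is true.
  12. (~y5 \/ ~y4 \/ ~y3) — ~y5 is true.
  13. (y5 \/ ~y2 \/ y12) — y12 is true.
  14. (y1 \/ ~y11 \/ ~y3) — y1 is true.
  15. (~y1 \/ ~y10 \/ y5) — ~y10 is true.
  16. (~y12 \/ y9 \/ ~y7) — y9 is true.
  17. (y4 \/ y5 \/ ~y11) — ~y11 is true.
  18. (y6 \/ y9 \/ ~y3) — y9 is true.
  19. (y1 \/ ~y5 \/ ~y10) — y1 is true.
  20. (y12 \/ y3 \/ ~y1) — y12 is true.
  21. (~y4 \/ ~y1 \/ ~y5) — ~y5 is true.
  22. (y3 \/ ~y6 \/ ~y9) — ~y6 is true.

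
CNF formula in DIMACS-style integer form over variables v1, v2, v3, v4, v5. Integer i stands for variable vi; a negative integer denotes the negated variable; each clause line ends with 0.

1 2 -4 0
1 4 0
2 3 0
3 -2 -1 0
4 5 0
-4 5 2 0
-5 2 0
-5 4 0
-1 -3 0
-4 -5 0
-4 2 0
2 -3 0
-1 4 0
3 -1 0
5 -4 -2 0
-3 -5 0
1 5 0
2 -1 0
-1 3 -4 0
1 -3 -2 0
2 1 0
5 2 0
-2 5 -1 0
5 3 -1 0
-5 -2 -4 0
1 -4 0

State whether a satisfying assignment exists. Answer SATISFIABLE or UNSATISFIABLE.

UNSATISFIABLE

v1 = True:
  propagation gives v3=False; an empty clause results — contradiction.
v1 = False:
  propagation gives v4=True; an empty clause results — contradiction.
Every branch closes, so no satisfying assignment exists.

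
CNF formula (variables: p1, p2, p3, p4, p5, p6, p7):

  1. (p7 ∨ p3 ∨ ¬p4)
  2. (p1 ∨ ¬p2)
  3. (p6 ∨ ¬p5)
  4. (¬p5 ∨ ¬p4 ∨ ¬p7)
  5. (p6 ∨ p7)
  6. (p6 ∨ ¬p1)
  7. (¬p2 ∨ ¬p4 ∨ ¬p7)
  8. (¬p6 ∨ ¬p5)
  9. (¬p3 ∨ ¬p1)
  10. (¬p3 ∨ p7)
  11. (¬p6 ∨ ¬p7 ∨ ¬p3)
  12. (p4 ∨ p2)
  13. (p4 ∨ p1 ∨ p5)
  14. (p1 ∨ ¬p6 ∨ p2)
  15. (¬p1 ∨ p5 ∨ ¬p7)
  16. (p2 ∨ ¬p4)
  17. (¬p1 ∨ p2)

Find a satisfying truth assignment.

p1=T, p2=T, p3=F, p4=F, p5=F, p6=T, p7=F

Branch on p1: take p1 = True.
  then p6 is forced to True.
  then p5 is forced to False.
  then p3 is forced to False.
  then p7 is forced to False.
  then p4 is forced to False.
  then p2 is forced to True.
Every clause has at least one true literal under this assignment.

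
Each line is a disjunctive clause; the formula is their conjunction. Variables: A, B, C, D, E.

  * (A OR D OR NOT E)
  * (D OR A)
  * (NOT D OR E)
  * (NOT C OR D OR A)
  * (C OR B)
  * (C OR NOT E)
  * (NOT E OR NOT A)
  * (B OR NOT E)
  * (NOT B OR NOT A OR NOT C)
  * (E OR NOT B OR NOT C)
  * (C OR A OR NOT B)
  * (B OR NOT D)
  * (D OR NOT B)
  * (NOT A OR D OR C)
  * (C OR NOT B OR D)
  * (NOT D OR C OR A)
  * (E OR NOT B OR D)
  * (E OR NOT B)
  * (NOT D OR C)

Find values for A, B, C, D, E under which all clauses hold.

A = False, B = True, C = True, D = True, E = True

Set A = False and propagate.
  then D is forced to True.
  then E is forced to True.
  then C is forced to True.
  then B is forced to True.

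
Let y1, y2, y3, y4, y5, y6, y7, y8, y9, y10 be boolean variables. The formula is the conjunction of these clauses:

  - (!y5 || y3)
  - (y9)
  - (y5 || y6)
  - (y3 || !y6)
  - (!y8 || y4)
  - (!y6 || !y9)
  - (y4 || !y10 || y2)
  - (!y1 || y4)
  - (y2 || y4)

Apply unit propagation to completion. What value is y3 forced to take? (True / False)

True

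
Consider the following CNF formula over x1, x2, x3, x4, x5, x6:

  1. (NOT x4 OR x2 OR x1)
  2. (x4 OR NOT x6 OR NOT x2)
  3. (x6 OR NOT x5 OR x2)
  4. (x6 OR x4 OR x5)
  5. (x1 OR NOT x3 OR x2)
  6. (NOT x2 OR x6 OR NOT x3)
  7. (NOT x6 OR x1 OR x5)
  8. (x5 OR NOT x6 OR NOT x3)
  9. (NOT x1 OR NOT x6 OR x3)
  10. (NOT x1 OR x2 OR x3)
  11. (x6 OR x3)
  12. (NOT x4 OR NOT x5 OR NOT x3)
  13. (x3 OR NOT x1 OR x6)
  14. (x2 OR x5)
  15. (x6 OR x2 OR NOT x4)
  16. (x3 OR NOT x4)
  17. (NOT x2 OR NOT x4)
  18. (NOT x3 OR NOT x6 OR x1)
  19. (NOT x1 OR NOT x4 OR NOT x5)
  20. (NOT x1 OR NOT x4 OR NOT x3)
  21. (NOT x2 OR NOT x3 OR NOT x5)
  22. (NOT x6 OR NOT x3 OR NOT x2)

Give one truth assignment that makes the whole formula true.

x1=True, x2=False, x3=True, x4=False, x5=True, x6=True

Check each clause:
  1. (x1 OR x2 OR NOT x4) — x1 is true.
  2. (x4 OR NOT x6 OR NOT x2) — NOT x2 is true.
  3. (NOT x5 OR x6 OR x2) — x6 is true.
  4. (x4 OR x5 OR x6) — x5 is true.
  5. (NOT x3 OR x2 OR x1) — x1 is true.
  6. (NOT x2 OR NOT x3 OR x6) — x6 is true.
  7. (x5 OR x1 OR NOT x6) — x1 is true.
  8. (x5 OR NOT x3 OR NOT x6) — x5 is true.
  9. (NOT x1 OR NOT x6 OR x3) — x3 is true.
  10. (x2 OR x3 OR NOT x1) — x3 is true.
  11. (x3 OR x6) — x3 is true.
  12. (NOT x3 OR NOT x5 OR NOT x4) — NOT x4 is true.
  13. (x3 OR NOT x1 OR x6) — x3 is true.
  14. (x2 OR x5) — x5 is true.
  15. (x2 OR x6 OR NOT x4) — NOT x4 is true.
  16. (x3 OR NOT x4) — x3 is true.
  17. (NOT x4 OR NOT x2) — NOT x4 is true.
  18. (x1 OR NOT x3 OR NOT x6) — x1 is true.
  19. (NOT x4 OR NOT x1 OR NOT x5) — NOT x4 is true.
  20. (NOT x3 OR NOT x1 OR NOT x4) — NOT x4 is true.
  21. (NOT x5 OR NOT x2 OR NOT x3) — NOT x2 is true.
  22. (NOT x6 OR NOT x2 OR NOT x3) — NOT x2 is true.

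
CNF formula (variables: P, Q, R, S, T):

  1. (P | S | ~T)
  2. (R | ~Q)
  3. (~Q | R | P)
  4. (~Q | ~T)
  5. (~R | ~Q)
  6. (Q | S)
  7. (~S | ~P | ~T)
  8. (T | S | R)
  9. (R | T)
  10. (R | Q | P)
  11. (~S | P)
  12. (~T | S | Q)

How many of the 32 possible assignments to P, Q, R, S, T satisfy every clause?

1

Satisfying assignments:
  P=1 Q=0 R=1 S=1 T=0
Count: 1.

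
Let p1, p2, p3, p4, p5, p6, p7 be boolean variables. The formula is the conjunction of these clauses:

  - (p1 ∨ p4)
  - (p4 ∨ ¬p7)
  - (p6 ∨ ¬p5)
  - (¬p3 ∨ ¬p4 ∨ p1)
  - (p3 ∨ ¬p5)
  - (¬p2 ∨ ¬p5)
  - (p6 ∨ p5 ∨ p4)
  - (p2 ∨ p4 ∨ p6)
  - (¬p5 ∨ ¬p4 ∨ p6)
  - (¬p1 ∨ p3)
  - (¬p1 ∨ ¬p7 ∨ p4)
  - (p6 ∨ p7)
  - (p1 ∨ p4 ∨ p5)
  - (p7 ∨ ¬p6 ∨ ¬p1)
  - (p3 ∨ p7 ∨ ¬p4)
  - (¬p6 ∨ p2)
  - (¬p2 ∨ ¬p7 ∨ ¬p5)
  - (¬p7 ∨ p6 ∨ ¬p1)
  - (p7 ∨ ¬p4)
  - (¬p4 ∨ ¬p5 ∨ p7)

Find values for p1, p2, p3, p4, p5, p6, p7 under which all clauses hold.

p1=F, p2=T, p3=F, p4=T, p5=F, p6=T, p7=T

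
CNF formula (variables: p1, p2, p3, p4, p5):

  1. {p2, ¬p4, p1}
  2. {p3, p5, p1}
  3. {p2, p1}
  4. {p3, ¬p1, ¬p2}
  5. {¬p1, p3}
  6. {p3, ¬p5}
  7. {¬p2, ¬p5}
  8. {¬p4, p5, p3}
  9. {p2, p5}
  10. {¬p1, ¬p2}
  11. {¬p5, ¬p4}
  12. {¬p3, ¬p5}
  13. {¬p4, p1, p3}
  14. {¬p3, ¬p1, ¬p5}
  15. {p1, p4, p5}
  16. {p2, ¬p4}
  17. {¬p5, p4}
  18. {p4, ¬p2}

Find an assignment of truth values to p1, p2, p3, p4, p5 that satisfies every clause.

p1 = F, p2 = T, p3 = T, p4 = T, p5 = F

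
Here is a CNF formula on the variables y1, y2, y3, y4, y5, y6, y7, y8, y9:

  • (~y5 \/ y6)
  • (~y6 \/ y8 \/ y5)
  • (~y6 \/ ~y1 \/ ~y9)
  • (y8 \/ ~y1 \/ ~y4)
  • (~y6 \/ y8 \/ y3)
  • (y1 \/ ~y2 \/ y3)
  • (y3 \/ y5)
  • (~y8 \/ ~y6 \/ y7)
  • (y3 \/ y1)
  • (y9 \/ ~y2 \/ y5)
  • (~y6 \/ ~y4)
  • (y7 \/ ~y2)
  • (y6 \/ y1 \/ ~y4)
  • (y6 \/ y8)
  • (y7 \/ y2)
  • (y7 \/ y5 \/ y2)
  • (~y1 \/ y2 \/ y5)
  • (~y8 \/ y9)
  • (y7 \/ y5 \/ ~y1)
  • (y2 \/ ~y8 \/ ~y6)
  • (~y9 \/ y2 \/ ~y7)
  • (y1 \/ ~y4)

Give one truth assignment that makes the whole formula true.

y1=F  y2=F  y3=T  y4=F  y5=T  y6=T  y7=T  y8=F  y9=F

Check each clause:
  1. (y6 \/ ~y5) — y6 is true.
  2. (~y6 \/ y5 \/ y8) — y5 is true.
  3. (~y9 \/ ~y1 \/ ~y6) — ~y1 is true.
  4. (~y1 \/ ~y4 \/ y8) — ~y4 is true.
  5. (y8 \/ y3 \/ ~y6) — y3 is true.
  6. (~y2 \/ y1 \/ y3) — y3 is true.
  7. (y3 \/ y5) — y3 is true.
  8. (~y8 \/ ~y6 \/ y7) — ~y8 is true.
  9. (y3 \/ y1) — y3 is true.
  10. (y9 \/ ~y2 \/ y5) — y5 is true.
  11. (~y4 \/ ~y6) — ~y4 is true.
  12. (y7 \/ ~y2) — ~y2 is true.
  13. (y1 \/ ~y4 \/ y6) — ~y4 is true.
  14. (y6 \/ y8) — y6 is true.
  15. (y7 \/ y2) — y7 is true.
  16. (y2 \/ y7 \/ y5) — y5 is true.
  17. (y5 \/ ~y1 \/ y2) — y5 is true.
  18. (y9 \/ ~y8) — ~y8 is true.
  19. (y5 \/ y7 \/ ~y1) — y5 is true.
  20. (y2 \/ ~y8 \/ ~y6) — ~y8 is true.
  21. (~y7 \/ y2 \/ ~y9) — ~y9 is true.
  22. (y1 \/ ~y4) — ~y4 is true.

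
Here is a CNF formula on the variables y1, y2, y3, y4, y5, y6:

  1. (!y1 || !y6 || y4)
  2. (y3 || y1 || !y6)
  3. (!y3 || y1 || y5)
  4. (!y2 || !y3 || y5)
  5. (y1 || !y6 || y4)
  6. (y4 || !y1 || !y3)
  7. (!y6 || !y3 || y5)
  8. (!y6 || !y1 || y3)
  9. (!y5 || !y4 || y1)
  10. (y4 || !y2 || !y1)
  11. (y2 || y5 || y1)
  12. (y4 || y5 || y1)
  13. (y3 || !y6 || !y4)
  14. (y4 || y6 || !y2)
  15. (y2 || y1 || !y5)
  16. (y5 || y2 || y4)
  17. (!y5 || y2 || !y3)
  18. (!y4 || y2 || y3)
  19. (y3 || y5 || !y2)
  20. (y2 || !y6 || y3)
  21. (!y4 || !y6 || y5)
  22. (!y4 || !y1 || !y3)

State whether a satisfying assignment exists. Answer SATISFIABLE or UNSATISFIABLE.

Set y1 = True and propagate.
Try y2 = True.
  then y4 is forced to True.
  then y3 is forced to False.
  then y6 is forced to False.
  then y5 is forced to True.
So y1=T, y2=T, y3=F, y4=T, y5=T, y6=F is a satisfying assignment.

SATISFIABLE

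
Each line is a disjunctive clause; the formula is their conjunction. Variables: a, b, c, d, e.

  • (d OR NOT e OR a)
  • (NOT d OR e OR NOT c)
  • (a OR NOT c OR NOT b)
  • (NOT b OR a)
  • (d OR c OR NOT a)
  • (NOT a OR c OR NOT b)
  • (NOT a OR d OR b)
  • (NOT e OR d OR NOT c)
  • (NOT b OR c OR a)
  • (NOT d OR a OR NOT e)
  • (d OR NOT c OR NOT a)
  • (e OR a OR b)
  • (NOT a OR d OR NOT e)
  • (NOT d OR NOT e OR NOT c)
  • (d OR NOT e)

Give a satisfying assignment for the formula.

a=T, b=F, c=F, d=T, e=F

Set a = True and propagate.
Try b = False.
  then d is forced to True.
Branch on c: take c = False.
e is now unconstrained; take e = False.
Every clause has at least one true literal under this assignment.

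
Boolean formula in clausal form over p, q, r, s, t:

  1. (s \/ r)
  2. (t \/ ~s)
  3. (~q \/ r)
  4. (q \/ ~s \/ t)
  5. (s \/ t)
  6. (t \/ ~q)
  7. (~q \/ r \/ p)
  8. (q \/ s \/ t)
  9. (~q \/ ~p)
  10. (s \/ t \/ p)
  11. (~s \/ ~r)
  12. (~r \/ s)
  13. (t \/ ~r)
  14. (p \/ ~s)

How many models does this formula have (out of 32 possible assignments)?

The models are:
  p=1 q=0 r=0 s=1 t=1
Count: 1.

1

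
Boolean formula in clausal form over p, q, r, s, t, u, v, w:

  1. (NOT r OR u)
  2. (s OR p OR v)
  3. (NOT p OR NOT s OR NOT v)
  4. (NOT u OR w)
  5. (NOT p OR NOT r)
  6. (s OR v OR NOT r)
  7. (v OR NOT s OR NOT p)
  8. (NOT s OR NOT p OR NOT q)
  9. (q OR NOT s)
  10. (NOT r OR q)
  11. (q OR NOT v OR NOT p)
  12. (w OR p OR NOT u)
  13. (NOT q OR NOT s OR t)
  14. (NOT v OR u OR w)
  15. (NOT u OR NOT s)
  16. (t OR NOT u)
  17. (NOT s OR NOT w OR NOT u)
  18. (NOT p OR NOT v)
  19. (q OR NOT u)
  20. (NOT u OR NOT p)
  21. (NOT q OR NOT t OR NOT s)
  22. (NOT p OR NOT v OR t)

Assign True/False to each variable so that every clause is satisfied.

Pure literal: r appears only negated; assign r = False.
Try p = True.
  then v is forced to False.
  then s is forced to False.
  then u is forced to False.
q, t, w are now unconstrained; take q = True, t = False, w = False.

p=True  q=True  r=False  s=False  t=False  u=False  v=False  w=False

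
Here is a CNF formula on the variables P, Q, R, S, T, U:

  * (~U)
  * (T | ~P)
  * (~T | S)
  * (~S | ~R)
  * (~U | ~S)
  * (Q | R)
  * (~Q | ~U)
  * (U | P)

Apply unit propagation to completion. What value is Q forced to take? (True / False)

Unit clause (~U) sets U = False.
In (P | U), U is now false; P must hold, so P = True.
(T | ~P): since P = True, the clause reduces to (T). T = True.
(~T | S) with T = True leaves only S, so S = True.
(~S | ~R): since S = True, the clause reduces to (~R). R = False.
In (R | Q), R is now false; Q must hold, so Q = True.

True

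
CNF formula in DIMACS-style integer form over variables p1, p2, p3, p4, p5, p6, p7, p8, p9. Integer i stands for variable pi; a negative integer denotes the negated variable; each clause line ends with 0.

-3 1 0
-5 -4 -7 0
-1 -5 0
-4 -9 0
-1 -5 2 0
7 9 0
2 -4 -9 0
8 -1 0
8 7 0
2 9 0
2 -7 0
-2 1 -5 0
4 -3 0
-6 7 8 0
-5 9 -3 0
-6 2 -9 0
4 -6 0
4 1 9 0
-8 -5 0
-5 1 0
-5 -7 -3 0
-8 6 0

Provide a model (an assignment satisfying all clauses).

p1=1, p2=1, p3=1, p4=1, p5=0, p6=1, p7=1, p8=1, p9=0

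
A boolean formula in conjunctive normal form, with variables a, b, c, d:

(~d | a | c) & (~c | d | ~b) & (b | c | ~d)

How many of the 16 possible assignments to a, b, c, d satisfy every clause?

11

Split on c, then d.
  c=1, d=1: remaining (a,b) ∈ {(0,0); (0,1); (1,0); (1,1)} — 4.
  c=1, d=0: remaining (a,b) ∈ {(0,0); (1,0)} — 2.
  c=0, d=1: remaining (a,b) ∈ {(1,1)} — 1.
  c=0, d=0: remaining (a,b) ∈ {(0,0); (0,1); (1,0); (1,1)} — 4.
Total: 4 + 2 + 1 + 4 = 11.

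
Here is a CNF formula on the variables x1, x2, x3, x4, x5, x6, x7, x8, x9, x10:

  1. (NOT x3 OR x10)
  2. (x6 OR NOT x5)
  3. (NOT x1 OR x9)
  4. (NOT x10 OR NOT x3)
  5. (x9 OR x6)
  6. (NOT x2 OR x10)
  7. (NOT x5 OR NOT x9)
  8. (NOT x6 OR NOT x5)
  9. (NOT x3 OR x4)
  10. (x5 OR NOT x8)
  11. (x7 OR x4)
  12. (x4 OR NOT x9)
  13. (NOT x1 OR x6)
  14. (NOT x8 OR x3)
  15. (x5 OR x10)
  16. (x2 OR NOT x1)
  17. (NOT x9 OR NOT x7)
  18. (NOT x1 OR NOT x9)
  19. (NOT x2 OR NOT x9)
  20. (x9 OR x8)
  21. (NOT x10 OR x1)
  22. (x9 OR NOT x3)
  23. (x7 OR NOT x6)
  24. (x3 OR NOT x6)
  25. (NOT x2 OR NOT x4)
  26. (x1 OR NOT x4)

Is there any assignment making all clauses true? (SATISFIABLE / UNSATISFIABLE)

UNSATISFIABLE

x9 = True:
  propagation gives x5=False, x8=False, x4=True, x10=True; an empty clause results — contradiction.
x9 = False:
  propagation gives x1=False, x6=True, x5=False, x8=False; an empty clause results — contradiction.
Every branch closes, so no satisfying assignment exists.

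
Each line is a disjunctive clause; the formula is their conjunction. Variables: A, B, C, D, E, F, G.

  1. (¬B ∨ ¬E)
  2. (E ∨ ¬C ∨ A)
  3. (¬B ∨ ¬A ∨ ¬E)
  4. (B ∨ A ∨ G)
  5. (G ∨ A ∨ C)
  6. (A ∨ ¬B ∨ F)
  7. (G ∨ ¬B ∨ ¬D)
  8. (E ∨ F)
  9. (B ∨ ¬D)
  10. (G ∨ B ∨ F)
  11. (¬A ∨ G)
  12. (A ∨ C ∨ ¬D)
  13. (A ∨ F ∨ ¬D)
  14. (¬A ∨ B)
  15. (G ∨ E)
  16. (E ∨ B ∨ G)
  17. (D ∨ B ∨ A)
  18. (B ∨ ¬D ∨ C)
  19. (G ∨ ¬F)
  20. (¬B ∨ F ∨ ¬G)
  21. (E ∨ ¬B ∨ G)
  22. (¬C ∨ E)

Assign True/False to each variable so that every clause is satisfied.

A = T, B = T, C = F, D = T, E = F, F = T, G = T

Check each clause:
  1. (¬E ∨ ¬B) — ¬E is true.
  2. (A ∨ E ∨ ¬C) — A is true.
  3. (¬B ∨ ¬A ∨ ¬E) — ¬E is true.
  4. (A ∨ B ∨ G) — A is true.
  5. (A ∨ G ∨ C) — A is true.
  6. (F ∨ ¬B ∨ A) — A is true.
  7. (¬B ∨ ¬D ∨ G) — G is true.
  8. (F ∨ E) — F is true.
  9. (¬D ∨ B) — B is true.
  10. (G ∨ F ∨ B) — B is true.
  11. (G ∨ ¬A) — G is true.
  12. (A ∨ ¬D ∨ C) — A is true.
  13. (¬D ∨ F ∨ A) — A is true.
  14. (B ∨ ¬A) — B is true.
  15. (G ∨ E) — G is true.
  16. (E ∨ B ∨ G) — B is true.
  17. (B ∨ A ∨ D) — A is true.
  18. (¬D ∨ C ∨ B) — B is true.
  19. (¬F ∨ G) — G is true.
  20. (¬B ∨ ¬G ∨ F) — F is true.
  21. (¬B ∨ E ∨ G) — G is true.
  22. (¬C ∨ E) — ¬C is true.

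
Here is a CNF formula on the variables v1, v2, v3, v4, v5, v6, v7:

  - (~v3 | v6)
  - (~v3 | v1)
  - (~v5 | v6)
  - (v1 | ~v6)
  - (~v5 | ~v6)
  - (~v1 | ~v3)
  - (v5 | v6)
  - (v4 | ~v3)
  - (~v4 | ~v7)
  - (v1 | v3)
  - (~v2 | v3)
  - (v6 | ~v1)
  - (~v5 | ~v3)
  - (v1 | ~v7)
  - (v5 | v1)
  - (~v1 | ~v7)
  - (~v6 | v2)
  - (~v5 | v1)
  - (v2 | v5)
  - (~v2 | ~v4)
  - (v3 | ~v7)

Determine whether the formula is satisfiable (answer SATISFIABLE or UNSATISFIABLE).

v1 = True:
  propagation gives v3=False, v2=False, v6=True; an empty clause results — contradiction.
v1 = False:
  propagation gives v3=False; an empty clause results — contradiction.
Every branch closes, so no satisfying assignment exists.

UNSATISFIABLE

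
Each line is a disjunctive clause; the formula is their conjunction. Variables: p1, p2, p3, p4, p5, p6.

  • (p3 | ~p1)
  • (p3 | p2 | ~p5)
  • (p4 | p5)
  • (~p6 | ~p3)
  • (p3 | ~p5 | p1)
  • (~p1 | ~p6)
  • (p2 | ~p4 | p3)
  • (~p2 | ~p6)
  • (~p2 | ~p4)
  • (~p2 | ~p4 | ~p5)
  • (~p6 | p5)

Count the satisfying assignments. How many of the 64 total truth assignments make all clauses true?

8

Case analysis on p2 and p3:
  p2=T, p3=T: remaining (p1,p4,p5,p6) ∈ {(F,F,T,F); (T,F,T,F)} — 2.
  p2=T, p3=F: a clause becomes empty — 0.
  p2=F, p3=T: p1 free; 3 ways for (p4,p5,p6) × 2^1 = 6.
  p2=F, p3=F: a clause becomes empty — 0.
Total: 2 + 0 + 6 + 0 = 8.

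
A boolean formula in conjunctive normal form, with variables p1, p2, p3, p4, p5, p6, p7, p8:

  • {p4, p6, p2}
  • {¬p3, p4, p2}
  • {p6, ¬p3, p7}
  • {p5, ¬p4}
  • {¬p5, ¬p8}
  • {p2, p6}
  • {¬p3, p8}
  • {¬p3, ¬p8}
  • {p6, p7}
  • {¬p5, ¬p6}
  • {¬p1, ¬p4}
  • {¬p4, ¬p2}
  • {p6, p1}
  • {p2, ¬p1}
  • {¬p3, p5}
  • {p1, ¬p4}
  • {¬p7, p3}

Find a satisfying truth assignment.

p1=0, p2=1, p3=0, p4=0, p5=0, p6=1, p7=0, p8=1

Branch on p1: take p1 = False.
  then p6 is forced to True.
  then p5 is forced to False.
  then p4 is forced to False.
  then p3 is forced to False.
  then p7 is forced to False.
p2, p8 are now unconstrained; take p2 = True, p8 = True.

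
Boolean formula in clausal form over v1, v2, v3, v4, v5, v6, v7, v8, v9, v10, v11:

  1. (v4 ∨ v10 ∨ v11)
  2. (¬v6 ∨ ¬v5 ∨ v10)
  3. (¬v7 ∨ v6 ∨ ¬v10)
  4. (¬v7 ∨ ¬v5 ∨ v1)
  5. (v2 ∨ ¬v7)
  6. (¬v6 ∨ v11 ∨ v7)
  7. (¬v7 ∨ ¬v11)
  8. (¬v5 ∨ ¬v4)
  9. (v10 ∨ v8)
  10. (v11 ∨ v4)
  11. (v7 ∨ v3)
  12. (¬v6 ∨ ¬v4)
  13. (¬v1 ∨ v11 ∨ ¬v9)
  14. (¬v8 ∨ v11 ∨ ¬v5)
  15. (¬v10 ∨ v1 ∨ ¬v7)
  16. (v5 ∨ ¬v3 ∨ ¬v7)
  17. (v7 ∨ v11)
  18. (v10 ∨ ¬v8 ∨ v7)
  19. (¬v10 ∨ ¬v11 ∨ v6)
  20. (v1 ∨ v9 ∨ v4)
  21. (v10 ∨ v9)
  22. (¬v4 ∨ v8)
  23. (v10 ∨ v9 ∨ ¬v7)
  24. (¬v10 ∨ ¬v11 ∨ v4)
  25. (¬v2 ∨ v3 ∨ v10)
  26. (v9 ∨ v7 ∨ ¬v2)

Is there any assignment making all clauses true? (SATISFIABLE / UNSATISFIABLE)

UNSATISFIABLE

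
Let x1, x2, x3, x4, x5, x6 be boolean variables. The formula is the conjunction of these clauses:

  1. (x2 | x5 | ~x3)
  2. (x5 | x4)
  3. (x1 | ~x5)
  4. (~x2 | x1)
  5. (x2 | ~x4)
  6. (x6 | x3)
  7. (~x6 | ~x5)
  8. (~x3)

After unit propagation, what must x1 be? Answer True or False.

True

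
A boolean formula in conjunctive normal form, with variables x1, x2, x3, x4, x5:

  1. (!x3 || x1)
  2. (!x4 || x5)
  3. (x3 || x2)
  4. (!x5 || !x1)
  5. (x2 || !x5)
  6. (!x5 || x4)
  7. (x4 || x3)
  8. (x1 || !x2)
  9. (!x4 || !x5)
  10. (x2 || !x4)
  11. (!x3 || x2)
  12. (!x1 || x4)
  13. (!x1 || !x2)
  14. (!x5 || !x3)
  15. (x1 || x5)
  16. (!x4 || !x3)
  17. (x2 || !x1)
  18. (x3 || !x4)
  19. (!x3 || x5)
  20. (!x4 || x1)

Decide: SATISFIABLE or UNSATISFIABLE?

x4 = True:
  propagation gives x5=True; an empty clause results — contradiction.
x4 = False:
  propagation gives x5=False, x3=True; an empty clause results — contradiction.
Every branch closes, so no satisfying assignment exists.

UNSATISFIABLE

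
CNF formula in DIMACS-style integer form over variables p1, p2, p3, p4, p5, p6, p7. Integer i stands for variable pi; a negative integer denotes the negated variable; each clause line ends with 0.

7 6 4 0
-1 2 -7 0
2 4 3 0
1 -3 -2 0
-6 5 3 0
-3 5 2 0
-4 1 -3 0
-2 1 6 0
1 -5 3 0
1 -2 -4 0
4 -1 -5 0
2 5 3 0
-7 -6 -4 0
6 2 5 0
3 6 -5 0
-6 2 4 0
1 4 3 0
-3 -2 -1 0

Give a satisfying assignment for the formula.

p1=True  p2=True  p3=False  p4=True  p5=True  p6=True  p7=False

Check each clause:
  1. (p4 OR p6 OR p7) — p4 is true.
  2. (NOT p1 OR NOT p7 OR p2) — NOT p7 is true.
  3. (p3 OR p2 OR p4) — p2 is true.
  4. (p1 OR NOT p3 OR NOT p2) — p1 is true.
  5. (p3 OR p5 OR NOT p6) — p5 is true.
  6. (p2 OR p5 OR NOT p3) — p5 is true.
  7. (NOT p4 OR NOT p3 OR p1) — p1 is true.
  8. (p6 OR NOT p2 OR p1) — p1 is true.
  9. (p1 OR NOT p5 OR p3) — p1 is true.
  10. (NOT p2 OR p1 OR NOT p4) — p1 is true.
  11. (NOT p1 OR NOT p5 OR p4) — p4 is true.
  12. (p2 OR p5 OR p3) — p2 is true.
  13. (NOT p6 OR NOT p4 OR NOT p7) — NOT p7 is true.
  14. (p2 OR p6 OR p5) — p2 is true.
  15. (p6 OR NOT p5 OR p3) — p6 is true.
  16. (NOT p6 OR p2 OR p4) — p2 is true.
  17. (p1 OR p3 OR p4) — p1 is true.
  18. (NOT p3 OR NOT p1 OR NOT p2) — NOT p3 is true.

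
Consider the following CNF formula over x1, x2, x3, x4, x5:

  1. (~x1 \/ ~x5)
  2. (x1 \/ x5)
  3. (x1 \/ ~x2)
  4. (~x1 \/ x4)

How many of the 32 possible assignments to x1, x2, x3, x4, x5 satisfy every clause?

8

Split on x1, then x5.
  x1=1, x5=1: a clause becomes empty — 0.
  x1=1, x5=0: remaining (x2,x3,x4) ∈ {(0,0,1); (0,1,1); (1,0,1); (1,1,1)} — 4.
  x1=0, x5=1: remaining (x2,x3,x4) ∈ {(0,0,0); (0,0,1); (0,1,0); (0,1,1)} — 4.
  x1=0, x5=0: a clause becomes empty — 0.
Total: 0 + 4 + 4 + 0 = 8.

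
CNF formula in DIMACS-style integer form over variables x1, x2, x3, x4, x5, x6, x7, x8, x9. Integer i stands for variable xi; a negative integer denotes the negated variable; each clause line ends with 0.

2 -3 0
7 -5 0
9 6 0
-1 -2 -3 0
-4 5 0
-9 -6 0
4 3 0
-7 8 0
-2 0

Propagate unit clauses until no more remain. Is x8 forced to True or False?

True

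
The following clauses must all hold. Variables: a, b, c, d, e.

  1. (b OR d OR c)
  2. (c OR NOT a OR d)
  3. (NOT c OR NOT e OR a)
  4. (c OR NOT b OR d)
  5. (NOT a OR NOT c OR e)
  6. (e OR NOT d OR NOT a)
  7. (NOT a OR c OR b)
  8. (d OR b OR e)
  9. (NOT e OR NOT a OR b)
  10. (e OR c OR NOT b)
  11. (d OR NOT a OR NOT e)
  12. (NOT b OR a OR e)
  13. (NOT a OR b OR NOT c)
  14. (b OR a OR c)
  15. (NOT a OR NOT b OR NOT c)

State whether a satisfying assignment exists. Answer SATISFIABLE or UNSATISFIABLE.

SATISFIABLE

Branch on a: take a = True.
Set b = True and propagate.
  then c is forced to False.
  then d is forced to True.
  then e is forced to True.
Every clause has at least one true literal under this assignment.
So a=1, b=1, c=0, d=1, e=1 is a satisfying assignment.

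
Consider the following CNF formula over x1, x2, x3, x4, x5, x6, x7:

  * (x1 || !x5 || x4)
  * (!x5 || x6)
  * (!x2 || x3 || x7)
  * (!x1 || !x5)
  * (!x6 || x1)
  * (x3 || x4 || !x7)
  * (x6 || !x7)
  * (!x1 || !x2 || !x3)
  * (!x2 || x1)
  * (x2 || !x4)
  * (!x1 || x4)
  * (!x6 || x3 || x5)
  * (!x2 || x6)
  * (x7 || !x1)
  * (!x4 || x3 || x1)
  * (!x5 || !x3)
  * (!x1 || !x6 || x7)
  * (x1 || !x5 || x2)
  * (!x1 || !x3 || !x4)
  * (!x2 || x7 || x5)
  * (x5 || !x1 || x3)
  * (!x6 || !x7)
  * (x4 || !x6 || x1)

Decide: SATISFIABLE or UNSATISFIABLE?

SATISFIABLE

Branch on x1: take x1 = False.
  then x6 is forced to False.
  then x5 is forced to False.
  then x7 is forced to False.
  then x2 is forced to False.
  then x4 is forced to False.
x3 is now unconstrained; take x3 = True.
So x1 = F, x2 = F, x3 = T, x4 = F, x5 = F, x6 = F, x7 = F is a satisfying assignment.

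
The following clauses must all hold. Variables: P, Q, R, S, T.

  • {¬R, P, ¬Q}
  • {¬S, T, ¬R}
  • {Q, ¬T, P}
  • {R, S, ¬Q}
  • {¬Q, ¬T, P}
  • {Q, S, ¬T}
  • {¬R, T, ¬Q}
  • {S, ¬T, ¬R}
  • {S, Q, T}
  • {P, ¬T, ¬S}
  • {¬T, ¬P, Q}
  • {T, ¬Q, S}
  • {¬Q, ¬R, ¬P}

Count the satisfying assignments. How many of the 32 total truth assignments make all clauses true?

The models are:
  P=F Q=F R=F S=T T=F
  P=F Q=T R=F S=T T=F
  P=T Q=F R=F S=T T=F
  P=T Q=T R=F S=T T=F
  P=T Q=T R=F S=T T=T
Count: 5.

5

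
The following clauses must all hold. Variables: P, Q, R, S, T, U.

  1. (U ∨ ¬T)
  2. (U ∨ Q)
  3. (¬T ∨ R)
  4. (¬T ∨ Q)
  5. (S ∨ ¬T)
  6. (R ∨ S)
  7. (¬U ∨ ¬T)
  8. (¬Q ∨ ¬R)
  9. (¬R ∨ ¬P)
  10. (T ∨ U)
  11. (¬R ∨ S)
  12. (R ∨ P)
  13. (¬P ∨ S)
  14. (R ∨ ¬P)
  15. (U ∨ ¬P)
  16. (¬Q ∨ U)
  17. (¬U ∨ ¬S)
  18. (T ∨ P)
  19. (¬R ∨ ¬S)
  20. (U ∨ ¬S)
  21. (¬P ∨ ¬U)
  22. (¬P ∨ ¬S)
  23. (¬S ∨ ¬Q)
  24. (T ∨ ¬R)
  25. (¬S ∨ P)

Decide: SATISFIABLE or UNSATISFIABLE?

UNSATISFIABLE

S = True:
  propagation gives U=False; an empty clause results — contradiction.
S = False:
  propagation gives T=False, R=True; an empty clause results — contradiction.
Every branch closes, so no satisfying assignment exists.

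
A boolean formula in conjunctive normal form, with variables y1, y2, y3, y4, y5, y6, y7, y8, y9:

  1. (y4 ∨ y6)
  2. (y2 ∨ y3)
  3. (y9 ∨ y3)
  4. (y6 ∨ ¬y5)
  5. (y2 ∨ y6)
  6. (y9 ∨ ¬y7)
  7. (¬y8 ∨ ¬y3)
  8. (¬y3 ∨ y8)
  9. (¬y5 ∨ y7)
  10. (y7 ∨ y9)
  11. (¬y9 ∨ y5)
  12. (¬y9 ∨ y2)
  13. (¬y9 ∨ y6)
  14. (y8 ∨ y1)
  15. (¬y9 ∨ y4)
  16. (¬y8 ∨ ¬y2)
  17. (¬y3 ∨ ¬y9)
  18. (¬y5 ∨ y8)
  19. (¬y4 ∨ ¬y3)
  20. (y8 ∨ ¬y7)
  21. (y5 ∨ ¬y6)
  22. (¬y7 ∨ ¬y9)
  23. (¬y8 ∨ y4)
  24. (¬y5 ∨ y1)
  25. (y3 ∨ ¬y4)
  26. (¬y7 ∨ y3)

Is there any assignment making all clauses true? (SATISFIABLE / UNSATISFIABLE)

UNSATISFIABLE

y9 = True:
  propagation gives y5=True, y6=True, y7=True; an empty clause results — contradiction.
y9 = False:
  propagation gives y3=True, y7=False; an empty clause results — contradiction.
Every branch closes, so no satisfying assignment exists.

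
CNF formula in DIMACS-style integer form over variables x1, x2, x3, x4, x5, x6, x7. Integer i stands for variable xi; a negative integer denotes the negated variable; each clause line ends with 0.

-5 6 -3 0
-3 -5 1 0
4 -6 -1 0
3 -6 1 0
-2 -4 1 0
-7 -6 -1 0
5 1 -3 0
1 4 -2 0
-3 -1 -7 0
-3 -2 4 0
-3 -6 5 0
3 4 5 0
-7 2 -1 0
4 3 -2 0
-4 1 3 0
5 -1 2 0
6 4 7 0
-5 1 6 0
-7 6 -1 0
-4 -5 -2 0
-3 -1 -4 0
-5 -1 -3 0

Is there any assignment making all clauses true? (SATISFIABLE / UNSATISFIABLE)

SATISFIABLE

Branch on x1: take x1 = True.
Set x2 = False and propagate.
  then x7 is forced to False.
  then x5 is forced to True.
  then x3 is forced to False.
The remaining clauses are satisfied by x4 = True, x6 = True.
Every clause has at least one true literal under this assignment.
So x1=True, x2=False, x3=False, x4=True, x5=True, x6=True, x7=False is a satisfying assignment.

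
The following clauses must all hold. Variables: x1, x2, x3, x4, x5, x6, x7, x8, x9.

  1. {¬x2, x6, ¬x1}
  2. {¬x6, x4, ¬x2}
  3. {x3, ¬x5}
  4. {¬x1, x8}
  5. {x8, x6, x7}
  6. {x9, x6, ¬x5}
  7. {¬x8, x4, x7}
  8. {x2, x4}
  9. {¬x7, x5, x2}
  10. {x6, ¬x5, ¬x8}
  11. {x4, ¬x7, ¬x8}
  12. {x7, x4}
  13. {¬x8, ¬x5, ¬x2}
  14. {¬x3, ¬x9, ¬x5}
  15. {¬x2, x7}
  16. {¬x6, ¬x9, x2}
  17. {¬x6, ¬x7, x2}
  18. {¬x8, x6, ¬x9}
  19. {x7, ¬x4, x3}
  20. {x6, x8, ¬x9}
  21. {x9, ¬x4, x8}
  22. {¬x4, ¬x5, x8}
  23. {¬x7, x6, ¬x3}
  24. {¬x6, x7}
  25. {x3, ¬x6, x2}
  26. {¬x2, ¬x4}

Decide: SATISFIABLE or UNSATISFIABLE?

SATISFIABLE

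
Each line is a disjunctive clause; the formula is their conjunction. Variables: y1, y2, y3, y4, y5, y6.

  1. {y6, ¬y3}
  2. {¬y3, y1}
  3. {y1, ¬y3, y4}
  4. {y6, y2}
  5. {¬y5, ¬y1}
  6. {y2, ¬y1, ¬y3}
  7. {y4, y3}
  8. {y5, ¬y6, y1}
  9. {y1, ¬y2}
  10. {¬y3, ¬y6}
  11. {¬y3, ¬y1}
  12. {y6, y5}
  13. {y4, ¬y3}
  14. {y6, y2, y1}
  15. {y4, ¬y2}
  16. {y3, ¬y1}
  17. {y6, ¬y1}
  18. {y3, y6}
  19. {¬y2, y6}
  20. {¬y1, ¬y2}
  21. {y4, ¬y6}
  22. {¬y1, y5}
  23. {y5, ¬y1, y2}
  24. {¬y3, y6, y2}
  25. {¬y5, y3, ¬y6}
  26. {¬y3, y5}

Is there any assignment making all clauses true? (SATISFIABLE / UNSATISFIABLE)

y1 = True:
  propagation gives y5=False; an empty clause results — contradiction.
y1 = False:
  propagation gives y3=False, y4=True, y2=False, y6=True; an empty clause results — contradiction.
Every branch closes, so no satisfying assignment exists.

UNSATISFIABLE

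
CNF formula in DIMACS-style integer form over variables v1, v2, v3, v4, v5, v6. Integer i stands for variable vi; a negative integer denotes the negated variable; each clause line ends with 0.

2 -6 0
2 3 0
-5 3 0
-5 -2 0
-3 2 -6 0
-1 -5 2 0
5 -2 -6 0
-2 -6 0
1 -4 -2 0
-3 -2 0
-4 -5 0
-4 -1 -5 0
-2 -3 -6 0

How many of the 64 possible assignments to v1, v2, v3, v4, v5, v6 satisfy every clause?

Satisfying assignments:
  v1=F v2=F v3=T v4=F v5=F v6=F
  v1=F v2=F v3=T v4=F v5=T v6=F
  v1=F v2=F v3=T v4=T v5=F v6=F
  v1=F v2=T v3=F v4=F v5=F v6=F
  v1=T v2=F v3=T v4=F v5=F v6=F
  v1=T v2=F v3=T v4=T v5=F v6=F
  v1=T v2=T v3=F v4=F v5=F v6=F
  v1=T v2=T v3=F v4=T v5=F v6=F
Count: 8.

8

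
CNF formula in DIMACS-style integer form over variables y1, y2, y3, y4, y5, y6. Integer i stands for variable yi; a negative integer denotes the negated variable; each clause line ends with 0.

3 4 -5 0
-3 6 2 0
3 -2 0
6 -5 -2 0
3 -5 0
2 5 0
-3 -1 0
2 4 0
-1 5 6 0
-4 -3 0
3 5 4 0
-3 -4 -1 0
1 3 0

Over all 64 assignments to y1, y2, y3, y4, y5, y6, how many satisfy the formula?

3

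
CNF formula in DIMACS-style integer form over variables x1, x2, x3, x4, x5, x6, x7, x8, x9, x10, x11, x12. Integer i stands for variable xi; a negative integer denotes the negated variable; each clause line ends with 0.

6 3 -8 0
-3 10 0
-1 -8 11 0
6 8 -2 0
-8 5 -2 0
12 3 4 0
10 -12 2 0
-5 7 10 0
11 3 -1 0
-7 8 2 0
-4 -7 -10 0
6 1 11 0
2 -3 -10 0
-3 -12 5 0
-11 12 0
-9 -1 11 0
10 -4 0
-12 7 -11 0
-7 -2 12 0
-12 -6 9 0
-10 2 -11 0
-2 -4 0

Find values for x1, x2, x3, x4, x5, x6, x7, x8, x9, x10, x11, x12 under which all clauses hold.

x1=False, x2=True, x3=False, x4=False, x5=True, x6=True, x7=True, x8=True, x9=True, x10=False, x11=False, x12=True

Check each clause:
  1. {¬x8, x3, x6} — x6 is true.
  2. {¬x3, x10} — ¬x3 is true.
  3. {¬x8, x11, ¬x1} — ¬x1 is true.
  4. {x8, ¬x2, x6} — x8 is true.
  5. {¬x8, ¬x2, x5} — x5 is true.
  6. {x12, x4, x3} — x12 is true.
  7. {¬x12, x10, x2} — x2 is true.
  8. {x10, x7, ¬x5} — x7 is true.
  9. {¬x1, x3, x11} — ¬x1 is true.
  10. {¬x7, x2, x8} — x8 is true.
  11. {¬x10, ¬x4, ¬x7} — ¬x4 is true.
  12. {x11, x1, x6} — x6 is true.
  13. {¬x3, x2, ¬x10} — x2 is true.
  14. {¬x12, x5, ¬x3} — ¬x3 is true.
  15. {¬x11, x12} — x12 is true.
  16. {x11, ¬x1, ¬x9} — ¬x1 is true.
  17. {¬x4, x10} — ¬x4 is true.
  18. {¬x11, ¬x12, x7} — ¬x11 is true.
  19. {x12, ¬x2, ¬x7} — x12 is true.
  20. {¬x6, x9, ¬x12} — x9 is true.
  21. {x2, ¬x10, ¬x11} — x2 is true.
  22. {¬x2, ¬x4} — ¬x4 is true.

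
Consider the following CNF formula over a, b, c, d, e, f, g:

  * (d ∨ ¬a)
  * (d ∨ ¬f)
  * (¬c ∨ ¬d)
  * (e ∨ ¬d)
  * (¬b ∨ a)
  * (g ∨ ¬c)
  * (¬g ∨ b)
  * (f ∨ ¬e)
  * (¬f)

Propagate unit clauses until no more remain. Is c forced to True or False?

(¬f) stands alone — f = False.
(f ∨ ¬e): since f = False, the clause reduces to (¬e). e = False.
(e ∨ ¬d): since e = False, the clause reduces to (¬d). d = False.
From (d ∨ ¬a) and d = False: a = False.
(¬b ∨ a): since a = False, the clause reduces to (¬b). b = False.
(¬g ∨ b) with b = False leaves only ¬g, so g = False.
In (¬c ∨ g), g is now false; ¬c must hold, so c = False.

False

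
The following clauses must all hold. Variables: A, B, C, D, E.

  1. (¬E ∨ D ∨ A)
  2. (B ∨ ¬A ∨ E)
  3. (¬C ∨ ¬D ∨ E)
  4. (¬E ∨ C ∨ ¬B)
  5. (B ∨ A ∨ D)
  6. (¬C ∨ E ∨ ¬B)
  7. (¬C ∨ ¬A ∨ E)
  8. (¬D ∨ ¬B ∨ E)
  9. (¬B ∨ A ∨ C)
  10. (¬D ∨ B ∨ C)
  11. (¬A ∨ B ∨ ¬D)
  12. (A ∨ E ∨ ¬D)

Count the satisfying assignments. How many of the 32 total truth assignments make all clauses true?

Case analysis on B and E:
  B=T, E=T: remaining (A,C,D) ∈ {(F,T,T); (T,T,F); (T,T,T)} — 3.
  B=T, E=F: remaining (A,C,D) ∈ {(T,F,F)} — 1.
  B=F, E=T: remaining (A,C,D) ∈ {(F,T,T); (T,F,F); (T,T,F)} — 3.
  B=F, E=F: a clause becomes empty — 0.
Total: 3 + 1 + 3 + 0 = 7.

7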